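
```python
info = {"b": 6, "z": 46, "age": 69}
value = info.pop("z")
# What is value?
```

Trace:
`info = {"b": 6, "z": 46, "age": 69}` → info = {'b': 6, 'z': 46, 'age': 69}
`value = info.pop("z")` → info = {'b': 6, 'age': 69}; value = 46
So value = 46

Answer: 46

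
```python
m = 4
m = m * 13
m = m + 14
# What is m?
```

Trace:
`m = 4` → m = 4
`m = m * 13` → m = 52
`m = m + 14` → m = 66
So m = 66

Answer: 66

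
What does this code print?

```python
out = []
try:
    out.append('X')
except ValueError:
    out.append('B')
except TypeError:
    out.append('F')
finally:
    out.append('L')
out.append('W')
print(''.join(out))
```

Execution trace: 'X' (try body, no exception) → 'L' (finally) → 'W' (after the try/except). Output: XLW

Answer: XLW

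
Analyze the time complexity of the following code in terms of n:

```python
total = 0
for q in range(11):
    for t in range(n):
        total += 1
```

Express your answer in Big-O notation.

Each loop level contributes: 1 × n. Multiplying the contributions gives O(n).

Answer: O(n)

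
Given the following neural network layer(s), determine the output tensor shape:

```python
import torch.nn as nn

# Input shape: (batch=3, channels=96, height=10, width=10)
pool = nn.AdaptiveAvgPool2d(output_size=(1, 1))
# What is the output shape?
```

Input: (3, 96, 10, 10) -> Output: (3, 96, 1, 1)

Answer: (3, 96, 1, 1)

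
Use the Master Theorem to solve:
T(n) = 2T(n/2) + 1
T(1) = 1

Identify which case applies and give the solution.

a=2, b=2, f(n)=1. log_2(2) = 1. Since c=0 < 1, Case 1 applies: T(n) = Θ(n^log_b(a)) = O(n).

Answer: O(n) - Case 1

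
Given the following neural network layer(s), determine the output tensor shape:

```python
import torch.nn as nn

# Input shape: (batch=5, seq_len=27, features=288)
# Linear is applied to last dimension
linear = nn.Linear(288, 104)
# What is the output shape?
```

Input: (5, 27, 288) -> Output: (5, 27, 104)

Answer: (5, 27, 104)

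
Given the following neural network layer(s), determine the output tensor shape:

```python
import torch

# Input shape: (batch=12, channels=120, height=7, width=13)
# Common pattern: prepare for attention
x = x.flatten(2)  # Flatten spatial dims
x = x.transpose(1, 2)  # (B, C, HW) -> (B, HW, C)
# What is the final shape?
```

Input: (12, 120, 7, 13) -> after flatten(2): (12, 120, 91) -> Output: (12, 91, 120)

Answer: (12, 91, 120)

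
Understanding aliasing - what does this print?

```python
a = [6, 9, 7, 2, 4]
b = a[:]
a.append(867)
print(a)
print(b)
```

Key concept: slice [:] creates copy.
Step by step:
`a = [6, 9, 7, 2, 4]` → a = [6, 9, 7, 2, 4]
`b = a[:]` → b = [6, 9, 7, 2, 4]
`a.append(867)` → a = [6, 9, 7, 2, 4, 867]
`print(a)` → prints [6, 9, 7, 2, 4, 867]
`print(b)` → prints [6, 9, 7, 2, 4]

Answer:
[6, 9, 7, 2, 4, 867]
[6, 9, 7, 2, 4]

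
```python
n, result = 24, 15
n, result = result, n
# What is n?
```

Trace:
`n, result = 24, 15` → n = 24; result = 15
`n, result = result, n` → n = 15; result = 24
So n = 15

Answer: 15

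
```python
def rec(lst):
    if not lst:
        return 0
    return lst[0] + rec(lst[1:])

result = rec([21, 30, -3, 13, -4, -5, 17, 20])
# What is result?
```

21 + 30 + (-3) + 13 + (-4) + (-5) + 17 + 20 + 0 = 89

Answer: 89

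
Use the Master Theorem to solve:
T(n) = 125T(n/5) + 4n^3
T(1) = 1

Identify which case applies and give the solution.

a=125, b=5, f(n)=4n^3. log_5(125) = 3. Since c=3 = 3, Case 2 applies: T(n) = Θ(n^log_b(a) · log n) = O(n^3 log n).

Answer: O(n^3 log n) - Case 2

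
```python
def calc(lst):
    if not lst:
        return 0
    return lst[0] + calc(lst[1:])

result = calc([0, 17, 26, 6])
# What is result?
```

0 + 17 + 26 + 6 + 0 = 49

Answer: 49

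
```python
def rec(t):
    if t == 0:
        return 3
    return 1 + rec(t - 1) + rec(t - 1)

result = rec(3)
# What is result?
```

rec(t) = 1 + 2·rec(t-1), rec(0)=3. Closed form: (3+1)·2^3 - 1 = 31.

Answer: 31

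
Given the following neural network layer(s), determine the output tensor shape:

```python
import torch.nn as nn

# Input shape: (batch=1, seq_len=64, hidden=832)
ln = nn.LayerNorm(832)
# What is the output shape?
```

Input: (1, 64, 832) -> Output: (1, 64, 832)

Answer: (1, 64, 832)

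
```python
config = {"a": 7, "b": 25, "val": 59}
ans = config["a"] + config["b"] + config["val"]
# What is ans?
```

Trace:
`config = {"a": 7, "b": 25, "val": 59}` → config = {'a': 7, 'b': 25, 'val': 59}
`ans = config["a"] + config["b"] + config["val"]` → ans = 91
So ans = 91

Answer: 91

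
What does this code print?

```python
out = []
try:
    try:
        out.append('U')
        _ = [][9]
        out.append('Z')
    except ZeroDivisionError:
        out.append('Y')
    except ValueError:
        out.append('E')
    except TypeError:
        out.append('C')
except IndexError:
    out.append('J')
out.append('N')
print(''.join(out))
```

Execution trace: 'U' (try body) → 'J' (outer except IndexError) → 'N' (after the try/except). Output: UJN

Answer: UJN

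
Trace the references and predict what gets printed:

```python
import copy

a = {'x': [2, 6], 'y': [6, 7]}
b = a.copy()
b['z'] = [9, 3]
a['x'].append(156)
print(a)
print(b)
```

Key concept: shallow copy of dict with mutable values.
Step by step:
`a = {'x': [2, 6], 'y': [6, 7]}` → a = {'x': [2, 6], 'y': [6, 7]}
`b = a.copy()` → b = {'x': [2, 6], 'y': [6, 7]}
`b['z'] = [9, 3]` → b = {'x': [2, 6], 'y': [6, 7], 'z': [9, 3]}
`a['x'].append(156)` → a = {'x': [2, 6, 156], 'y': [6, 7]}; b = {'x': [2, 6, 156], 'y': [6, 7], 'z': [9, 3]}
`print(a)` → prints {'x': [2, 6, 156], 'y': [6, 7]}
`print(b)` → prints {'x': [2, 6, 156], 'y': [6, 7], 'z': [9, 3]}

Answer:
{'x': [2, 6, 156], 'y': [6, 7]}
{'x': [2, 6, 156], 'y': [6, 7], 'z': [9, 3]}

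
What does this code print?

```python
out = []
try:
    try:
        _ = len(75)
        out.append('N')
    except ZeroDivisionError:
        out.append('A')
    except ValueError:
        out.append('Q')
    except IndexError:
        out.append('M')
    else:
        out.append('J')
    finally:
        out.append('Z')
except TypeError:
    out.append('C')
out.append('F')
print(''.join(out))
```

Execution trace: 'Z' (inner finally) → 'C' (outer except TypeError) → 'F' (after the try/except). Output: ZCF

Answer: ZCF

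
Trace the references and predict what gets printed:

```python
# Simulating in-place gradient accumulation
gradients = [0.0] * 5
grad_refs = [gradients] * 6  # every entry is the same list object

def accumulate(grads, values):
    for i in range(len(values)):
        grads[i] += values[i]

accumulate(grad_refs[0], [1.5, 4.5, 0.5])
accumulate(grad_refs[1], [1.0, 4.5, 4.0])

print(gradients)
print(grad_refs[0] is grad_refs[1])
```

Key concept: gradient accumulation aliasing.
Step by step:
`gradients = [0.0] * 5` → gradients = [0.0, 0.0, 0.0, 0.0, 0.0]
`grad_refs = [gradients] * 6` → grad_refs = [[0.0, 0.0, 0.0, 0.0, 0.0], [0.0, 0.0, 0.0, 0.0, 0.0], [0.0, 0.0, 0.0, 0.0, 0.0], [0.0, 0.0, 0.0, 0.0, 0.0], [0.0, 0.0, 0.0, 0.0, 0.0], [0.0, 0.0, 0.0, 0.0, 0.0]]
`accumulate(grad_refs[0], [1.5, 4.5, 0.5])` → gradients = [1.5, 4.5, 0.5, 0.0, 0.0]; grad_refs = [[1.5, 4.5, 0.5, 0.0, 0.0], [1.5, 4.5, 0.5, 0.0, 0.0], [1.5, 4.5, 0.5, 0.0, 0.0], [1.5, 4.5, 0.5, 0.0, 0.0], [1.5, 4.5, 0.5, 0.0, 0.0], [1.5, 4.5, 0.5, 0.0, 0.0]]
`accumulate(grad_refs[1], [1.0, 4.5, 4.0])` → gradients = [2.5, 9.0, 4.5, 0.0, 0.0]; grad_refs = [[2.5, 9.0, 4.5, 0.0, 0.0], [2.5, 9.0, 4.5, 0.0, 0.0], [2.5, 9.0, 4.5, 0.0, 0.0], [2.5, 9.0, 4.5, 0.0, 0.0], [2.5, 9.0, 4.5, 0.0, 0.0], [2.5, 9.0, 4.5, 0.0, 0.0]]
`print(gradients)` → prints [2.5, 9.0, 4.5, 0.0, 0.0]
`print(grad_refs[0] is grad_refs[1])` → prints True

Answer:
[2.5, 9.0, 4.5, 0.0, 0.0]
True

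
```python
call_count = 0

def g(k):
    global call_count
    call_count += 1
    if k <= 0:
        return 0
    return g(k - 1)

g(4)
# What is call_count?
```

Linear recursion stepping by 1: 5 calls from k=4 down to ≤0.

Answer: 5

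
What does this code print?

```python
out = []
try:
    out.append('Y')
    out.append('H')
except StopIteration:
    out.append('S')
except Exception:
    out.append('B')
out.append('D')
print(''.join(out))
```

Execution trace: 'Y' (try body) → 'H' (try body, no exception) → 'D' (after the try/except). Output: YHD

Answer: YHD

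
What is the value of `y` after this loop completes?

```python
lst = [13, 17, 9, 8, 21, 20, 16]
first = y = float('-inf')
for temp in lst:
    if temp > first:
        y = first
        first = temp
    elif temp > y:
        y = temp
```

Second largest (with repeats) in [13, 17, 9, 8, 21, 20, 16]
`y` takes the values: -inf → 13 → 17 → 20

Answer: 20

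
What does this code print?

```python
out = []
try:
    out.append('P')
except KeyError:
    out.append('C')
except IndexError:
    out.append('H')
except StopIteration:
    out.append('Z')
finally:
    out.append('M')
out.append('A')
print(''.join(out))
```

Execution trace: 'P' (try body, no exception) → 'M' (finally) → 'A' (after the try/except). Output: PMA

Answer: PMA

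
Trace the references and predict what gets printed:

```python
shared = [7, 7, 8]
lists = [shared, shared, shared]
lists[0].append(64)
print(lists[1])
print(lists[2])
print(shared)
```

Key concept: list of same reference.
Step by step:
`shared = [7, 7, 8]` → shared = [7, 7, 8]
`lists = [shared, shared, shared]` → lists = [[7, 7, 8], [7, 7, 8], [7, 7, 8]]
`lists[0].append(64)` → shared = [7, 7, 8, 64]; lists = [[7, 7, 8, 64], [7, 7, 8, 64], [7, 7, 8, 64]]
`print(lists[1])` → prints [7, 7, 8, 64]
`print(lists[2])` → prints [7, 7, 8, 64]
`print(shared)` → prints [7, 7, 8, 64]

Answer:
[7, 7, 8, 64]
[7, 7, 8, 64]
[7, 7, 8, 64]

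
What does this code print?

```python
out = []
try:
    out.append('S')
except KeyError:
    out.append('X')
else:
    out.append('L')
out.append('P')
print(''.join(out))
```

Execution trace: 'S' (try body, no exception) → 'L' (else) → 'P' (after the try/except). Output: SLP

Answer: SLP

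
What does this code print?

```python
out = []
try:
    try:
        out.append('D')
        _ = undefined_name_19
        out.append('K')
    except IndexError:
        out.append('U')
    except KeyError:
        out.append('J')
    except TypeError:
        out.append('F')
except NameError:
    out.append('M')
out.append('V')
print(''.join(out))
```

Execution trace: 'D' (try body) → 'M' (outer except NameError) → 'V' (after the try/except). Output: DMV

Answer: DMV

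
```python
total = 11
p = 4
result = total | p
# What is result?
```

Trace:
`total = 11` → total = 11
`p = 4` → p = 4
`result = total | p` → result = 15
So result = 15

Answer: 15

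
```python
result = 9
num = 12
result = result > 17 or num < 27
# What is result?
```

Trace:
`result = 9` → result = 9
`num = 12` → num = 12
`result = result > 17 or num < 27` → result = True
So result = True

Answer: True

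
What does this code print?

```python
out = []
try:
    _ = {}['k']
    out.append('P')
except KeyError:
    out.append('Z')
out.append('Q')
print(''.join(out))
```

Execution trace: 'Z' (except KeyError) → 'Q' (after the try/except). Output: ZQ

Answer: ZQ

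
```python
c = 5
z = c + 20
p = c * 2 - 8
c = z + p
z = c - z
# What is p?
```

Trace:
`c = 5` → c = 5
`z = c + 20` → z = 25
`p = c * 2 - 8` → p = 2
`c = z + p` → c = 27
`z = c - z` → z = 2
So p = 2

Answer: 2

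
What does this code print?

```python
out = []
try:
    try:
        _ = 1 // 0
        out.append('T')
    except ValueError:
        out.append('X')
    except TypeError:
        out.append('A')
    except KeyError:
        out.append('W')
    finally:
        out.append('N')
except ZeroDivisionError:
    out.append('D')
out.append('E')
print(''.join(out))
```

Execution trace: 'N' (finally) → 'D' (outer except ZeroDivisionError) → 'E' (after the try/except). Output: NDE

Answer: NDE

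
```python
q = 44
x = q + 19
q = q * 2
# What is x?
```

Trace:
`q = 44` → q = 44
`x = q + 19` → x = 63
`q = q * 2` → q = 88
So x = 63

Answer: 63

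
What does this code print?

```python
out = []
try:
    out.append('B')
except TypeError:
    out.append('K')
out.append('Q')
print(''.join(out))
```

Execution trace: 'B' (try body, no exception) → 'Q' (after the try/except). Output: BQ

Answer: BQ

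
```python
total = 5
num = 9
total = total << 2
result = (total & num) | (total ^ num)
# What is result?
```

Trace:
`total = 5` → total = 5
`num = 9` → num = 9
`total = total << 2` → total = 20
`result = (total & num) | (total ^ num)` → result = 29
So result = 29

Answer: 29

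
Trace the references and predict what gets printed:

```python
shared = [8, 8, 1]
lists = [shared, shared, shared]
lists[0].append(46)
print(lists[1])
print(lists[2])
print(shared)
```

Key concept: list of same reference.
Step by step:
`shared = [8, 8, 1]` → shared = [8, 8, 1]
`lists = [shared, shared, shared]` → lists = [[8, 8, 1], [8, 8, 1], [8, 8, 1]]
`lists[0].append(46)` → shared = [8, 8, 1, 46]; lists = [[8, 8, 1, 46], [8, 8, 1, 46], [8, 8, 1, 46]]
`print(lists[1])` → prints [8, 8, 1, 46]
`print(lists[2])` → prints [8, 8, 1, 46]
`print(shared)` → prints [8, 8, 1, 46]

Answer:
[8, 8, 1, 46]
[8, 8, 1, 46]
[8, 8, 1, 46]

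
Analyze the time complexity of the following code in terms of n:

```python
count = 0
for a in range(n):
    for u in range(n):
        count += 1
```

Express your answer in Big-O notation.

Each loop level contributes: n × n. Multiplying the contributions gives O(n^2).

Answer: O(n^2)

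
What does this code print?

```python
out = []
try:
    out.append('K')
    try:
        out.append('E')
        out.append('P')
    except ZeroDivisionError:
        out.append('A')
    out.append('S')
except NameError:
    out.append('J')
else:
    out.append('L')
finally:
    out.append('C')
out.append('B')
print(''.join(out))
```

Execution trace: 'K' (try body) → 'E' (inner try body) → 'P' (inner try body, no exception) → 'S' (try body, no exception) → 'L' (else) → 'C' (finally) → 'B' (after the try/except). Output: KEPSLCB

Answer: KEPSLCB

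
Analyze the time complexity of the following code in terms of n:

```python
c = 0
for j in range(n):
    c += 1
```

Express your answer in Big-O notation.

Each loop level contributes: n. Multiplying the contributions gives O(n).

Answer: O(n)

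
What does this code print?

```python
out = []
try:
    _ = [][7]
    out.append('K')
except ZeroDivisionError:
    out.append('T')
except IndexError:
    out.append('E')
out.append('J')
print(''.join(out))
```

Execution trace: 'E' (except IndexError) → 'J' (after the try/except). Output: EJ

Answer: EJ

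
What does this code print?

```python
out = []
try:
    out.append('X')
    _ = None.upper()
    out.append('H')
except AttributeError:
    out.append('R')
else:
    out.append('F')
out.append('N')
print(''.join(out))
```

Execution trace: 'X' (try body) → 'R' (except AttributeError) → 'N' (after the try/except). Output: XRN

Answer: XRN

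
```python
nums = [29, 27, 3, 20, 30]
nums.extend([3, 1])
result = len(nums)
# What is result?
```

Trace:
`nums = [29, 27, 3, 20, 30]` → nums = [29, 27, 3, 20, 30]
`nums.extend([3, 1])` → nums = [29, 27, 3, 20, 30, 3, 1]
`result = len(nums)` → result = 7
So result = 7

Answer: 7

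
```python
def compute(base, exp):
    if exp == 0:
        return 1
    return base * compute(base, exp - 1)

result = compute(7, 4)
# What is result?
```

compute(7, 4) = 7 * 7 * 7 * 7 = 2401

Answer: 2401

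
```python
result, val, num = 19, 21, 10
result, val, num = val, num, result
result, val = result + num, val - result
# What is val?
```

Trace:
`result, val, num = 19, 21, 10` → result = 19; val = 21; num = 10
`result, val, num = val, num, result` → result = 21; val = 10; num = 19
`result, val = result + num, val - result` → result = 40; val = -11
So val = -11

Answer: -11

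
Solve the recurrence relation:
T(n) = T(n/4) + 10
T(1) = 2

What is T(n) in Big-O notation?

Each step divides n by 4 and adds 10. After log_4(n) steps we reach T(1)=2. So T(n) = 10·log_4(n) + 2 = O(log n).

Answer: O(log n)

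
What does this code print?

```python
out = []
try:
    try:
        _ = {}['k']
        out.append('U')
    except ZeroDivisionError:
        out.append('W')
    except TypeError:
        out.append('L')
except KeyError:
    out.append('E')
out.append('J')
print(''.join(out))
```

Execution trace: 'E' (outer except KeyError) → 'J' (after the try/except). Output: EJ

Answer: EJ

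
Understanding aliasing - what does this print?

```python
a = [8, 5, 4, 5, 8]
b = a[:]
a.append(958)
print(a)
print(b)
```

Key concept: slice [:] creates copy.
Step by step:
`a = [8, 5, 4, 5, 8]` → a = [8, 5, 4, 5, 8]
`b = a[:]` → b = [8, 5, 4, 5, 8]
`a.append(958)` → a = [8, 5, 4, 5, 8, 958]
`print(a)` → prints [8, 5, 4, 5, 8, 958]
`print(b)` → prints [8, 5, 4, 5, 8]

Answer:
[8, 5, 4, 5, 8, 958]
[8, 5, 4, 5, 8]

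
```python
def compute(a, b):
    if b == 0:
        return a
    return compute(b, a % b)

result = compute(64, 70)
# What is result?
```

compute(64, 70) -> compute(70, 64) -> compute(64, 6) -> compute(6, 4) -> compute(4, 2) -> compute(2, 0) -> 2

Answer: 2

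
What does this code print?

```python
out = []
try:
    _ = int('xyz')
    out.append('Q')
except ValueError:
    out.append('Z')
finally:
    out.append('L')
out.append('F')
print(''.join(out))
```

Execution trace: 'Z' (except ValueError) → 'L' (finally) → 'F' (after the try/except). Output: ZLF

Answer: ZLF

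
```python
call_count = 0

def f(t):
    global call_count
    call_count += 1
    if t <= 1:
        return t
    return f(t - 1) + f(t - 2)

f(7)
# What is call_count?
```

Calls(t) = 1 + Calls(t-1) + Calls(t-2); Calls(0)=Calls(1)=1. For t=7 this gives 41.

Answer: 41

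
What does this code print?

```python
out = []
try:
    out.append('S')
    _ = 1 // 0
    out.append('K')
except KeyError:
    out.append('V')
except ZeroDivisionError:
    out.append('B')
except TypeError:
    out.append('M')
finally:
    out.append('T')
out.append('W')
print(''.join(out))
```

Execution trace: 'S' (try body) → 'B' (except ZeroDivisionError) → 'T' (finally) → 'W' (after the try/except). Output: SBTW

Answer: SBTW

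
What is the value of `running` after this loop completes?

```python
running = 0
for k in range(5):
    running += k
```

Sum of 0 to 4 = 10
`running` takes the values: 0 → 1 → 3 → 6 → 10

Answer: 10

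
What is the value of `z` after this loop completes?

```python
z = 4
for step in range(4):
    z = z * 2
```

Multiply by 2, 4 times: 4 * 2^4 = 64
`z` takes the values: 4 → 8 → 16 → 32 → 64

Answer: 64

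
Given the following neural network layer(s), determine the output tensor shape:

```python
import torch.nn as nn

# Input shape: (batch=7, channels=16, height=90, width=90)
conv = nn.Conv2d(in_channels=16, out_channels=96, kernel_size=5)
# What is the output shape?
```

Input: (7, 16, 90, 90) -> Output: (7, 96, 86, 86)

Answer: (7, 96, 86, 86)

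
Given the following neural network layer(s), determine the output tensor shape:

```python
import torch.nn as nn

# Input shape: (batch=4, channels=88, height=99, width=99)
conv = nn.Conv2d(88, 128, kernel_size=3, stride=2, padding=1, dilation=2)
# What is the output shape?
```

Input: (4, 88, 99, 99) -> Output: (4, 128, 49, 49)

Answer: (4, 128, 49, 49)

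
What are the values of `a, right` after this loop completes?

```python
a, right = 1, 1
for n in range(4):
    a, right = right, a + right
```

Fibonacci: after 4 iterations
`a, right` takes the values: (1, 1) → (1, 2) → (2, 3) → (3, 5) → (5, 8)

Answer: 5, 8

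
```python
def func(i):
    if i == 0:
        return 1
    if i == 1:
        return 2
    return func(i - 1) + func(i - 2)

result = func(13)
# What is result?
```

Build up from base cases: func(0)=1, func(1)=2, func(2)=3, func(3)=5, func(4)=8, func(5)=13, func(6)=21, ..., func(13)=610

Answer: 610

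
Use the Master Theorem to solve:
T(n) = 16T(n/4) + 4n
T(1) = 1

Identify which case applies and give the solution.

a=16, b=4, f(n)=4n. log_4(16) = 2. Since c=1 < 2, Case 1 applies: T(n) = Θ(n^log_b(a)) = O(n^2).

Answer: O(n^2) - Case 1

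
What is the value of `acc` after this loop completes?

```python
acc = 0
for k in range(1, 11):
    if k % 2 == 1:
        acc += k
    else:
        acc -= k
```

Add odd, subtract even
`acc` takes the values: 0 → 1 → -1 → 2 → -2 → 3 → -3 → 4 → -4 → 5 → -5

Answer: -5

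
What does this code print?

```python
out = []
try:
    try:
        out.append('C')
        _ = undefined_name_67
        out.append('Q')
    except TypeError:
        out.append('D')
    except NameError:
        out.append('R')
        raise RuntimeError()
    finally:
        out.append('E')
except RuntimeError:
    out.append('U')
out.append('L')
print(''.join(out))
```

Execution trace: 'C' (inner try body) → 'R' (inner except NameError) → 'E' (inner finally) → 'U' (outer except RuntimeError) → 'L' (after the try/except). Output: CREUL

Answer: CREUL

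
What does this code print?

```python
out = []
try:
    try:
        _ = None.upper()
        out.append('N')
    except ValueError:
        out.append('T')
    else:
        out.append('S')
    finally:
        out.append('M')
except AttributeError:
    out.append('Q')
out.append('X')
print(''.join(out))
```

Execution trace: 'M' (finally) → 'Q' (outer except AttributeError) → 'X' (after the try/except). Output: MQX

Answer: MQX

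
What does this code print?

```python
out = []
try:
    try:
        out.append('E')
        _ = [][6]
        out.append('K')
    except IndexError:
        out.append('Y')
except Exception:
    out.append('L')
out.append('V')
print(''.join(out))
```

Execution trace: 'E' (inner try body) → 'Y' (inner except IndexError) → 'V' (after the try/except). Output: EYV

Answer: EYV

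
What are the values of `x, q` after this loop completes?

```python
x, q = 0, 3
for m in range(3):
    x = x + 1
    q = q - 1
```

x goes 0→3, q goes 3→0
`x, q` takes the values: (0, 3) → (1, 3) → (1, 2) → (2, 2) → (2, 1) → (3, 1) → (3, 0)

Answer: 3, 0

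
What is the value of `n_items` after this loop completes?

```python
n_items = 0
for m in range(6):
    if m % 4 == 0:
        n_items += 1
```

Count numbers divisible by 4 in range(6)
`n_items` takes the values: 0 → 1 → 2

Answer: 2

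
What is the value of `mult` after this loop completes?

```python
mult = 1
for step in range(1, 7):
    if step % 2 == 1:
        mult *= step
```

Product of odd numbers 1 to 6
`mult` takes the values: 1 → 3 → 15

Answer: 15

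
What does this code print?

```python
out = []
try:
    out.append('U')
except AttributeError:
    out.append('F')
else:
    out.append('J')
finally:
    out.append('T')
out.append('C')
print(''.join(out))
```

Execution trace: 'U' (try body, no exception) → 'J' (else) → 'T' (finally) → 'C' (after the try/except). Output: UJTC

Answer: UJTC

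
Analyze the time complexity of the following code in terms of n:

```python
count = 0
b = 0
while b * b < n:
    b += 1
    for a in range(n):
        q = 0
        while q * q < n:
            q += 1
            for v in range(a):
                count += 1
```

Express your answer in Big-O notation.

Each loop level contributes: √n × n × √n × n. Multiplying the contributions gives O(n^3).

Answer: O(n^3)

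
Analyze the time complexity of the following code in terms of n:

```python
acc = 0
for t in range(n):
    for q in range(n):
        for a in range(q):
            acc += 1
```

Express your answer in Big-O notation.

Each loop level contributes: n × n × n. Multiplying the contributions gives O(n^3).

Answer: O(n^3)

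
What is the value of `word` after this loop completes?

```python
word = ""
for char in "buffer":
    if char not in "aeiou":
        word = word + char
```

Remove vowels from 'buffer'
`word` takes the values: "" → "b" → "bf" → "bff" → "bffr"

Answer: "bffr"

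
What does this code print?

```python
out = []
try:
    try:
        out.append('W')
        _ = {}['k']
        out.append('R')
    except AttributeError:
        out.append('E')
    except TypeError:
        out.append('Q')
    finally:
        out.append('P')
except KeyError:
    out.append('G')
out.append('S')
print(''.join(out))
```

Execution trace: 'W' (try body) → 'P' (finally) → 'G' (outer except KeyError) → 'S' (after the try/except). Output: WPGS

Answer: WPGS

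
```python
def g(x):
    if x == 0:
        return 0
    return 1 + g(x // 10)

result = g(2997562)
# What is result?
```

Count of digits of 2997562: 7

Answer: 7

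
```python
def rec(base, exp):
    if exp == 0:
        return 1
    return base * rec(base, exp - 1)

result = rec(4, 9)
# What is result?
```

rec(4, 9) = 4 * 4 * 4 * 4 * 4 * 4 * 4 * 4 * 4 = 262144

Answer: 262144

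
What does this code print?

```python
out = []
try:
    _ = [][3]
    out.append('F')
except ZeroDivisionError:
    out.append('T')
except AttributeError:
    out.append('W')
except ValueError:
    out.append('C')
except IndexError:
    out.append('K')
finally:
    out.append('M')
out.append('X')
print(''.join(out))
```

Execution trace: 'K' (except IndexError) → 'M' (finally) → 'X' (after the try/except). Output: KMX

Answer: KMX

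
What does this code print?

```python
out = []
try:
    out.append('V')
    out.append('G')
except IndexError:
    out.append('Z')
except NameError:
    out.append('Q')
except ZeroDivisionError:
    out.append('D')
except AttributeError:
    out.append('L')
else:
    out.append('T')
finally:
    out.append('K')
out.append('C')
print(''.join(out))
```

Execution trace: 'V' (try body) → 'G' (try body, no exception) → 'T' (else) → 'K' (finally) → 'C' (after the try/except). Output: VGTKC

Answer: VGTKC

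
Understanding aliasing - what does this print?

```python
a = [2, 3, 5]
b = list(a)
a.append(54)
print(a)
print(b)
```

Key concept: list() constructor creates copy.
Step by step:
`a = [2, 3, 5]` → a = [2, 3, 5]
`b = list(a)` → b = [2, 3, 5]
`a.append(54)` → a = [2, 3, 5, 54]
`print(a)` → prints [2, 3, 5, 54]
`print(b)` → prints [2, 3, 5]

Answer:
[2, 3, 5, 54]
[2, 3, 5]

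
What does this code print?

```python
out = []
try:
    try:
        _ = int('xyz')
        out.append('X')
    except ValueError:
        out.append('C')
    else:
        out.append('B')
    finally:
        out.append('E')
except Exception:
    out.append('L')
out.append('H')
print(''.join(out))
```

Execution trace: 'C' (inner except ValueError) → 'E' (inner finally) → 'H' (after the try/except). Output: CEH

Answer: CEH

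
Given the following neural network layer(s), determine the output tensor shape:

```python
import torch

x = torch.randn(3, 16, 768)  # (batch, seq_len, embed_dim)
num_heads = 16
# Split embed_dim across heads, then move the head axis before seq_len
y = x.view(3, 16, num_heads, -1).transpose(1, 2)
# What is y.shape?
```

Input: (3, 16, 768) -> head_dim = 768 // 16 = 48; after view: (3, 16, 16, 48) -> after transpose(1, 2): (3, 16, 16, 48) -> Output: (3, 16, 16, 48)

Answer: (3, 16, 16, 48)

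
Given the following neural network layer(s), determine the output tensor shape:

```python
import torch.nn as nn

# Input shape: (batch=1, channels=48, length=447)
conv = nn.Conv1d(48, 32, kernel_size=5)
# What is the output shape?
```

Input: (1, 48, 447) -> Output: (1, 32, 443)

Answer: (1, 32, 443)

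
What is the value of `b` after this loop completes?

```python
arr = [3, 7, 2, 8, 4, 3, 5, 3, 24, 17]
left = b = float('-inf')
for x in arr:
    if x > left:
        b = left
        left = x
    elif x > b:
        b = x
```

Second largest (with repeats) in [3, 7, 2, 8, 4, 3, 5, 3, 24, 17]
`b` takes the values: -inf → 3 → 7 → 8 → 17

Answer: 17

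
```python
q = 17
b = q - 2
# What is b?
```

Trace:
`q = 17` → q = 17
`b = q - 2` → b = 15
So b = 15

Answer: 15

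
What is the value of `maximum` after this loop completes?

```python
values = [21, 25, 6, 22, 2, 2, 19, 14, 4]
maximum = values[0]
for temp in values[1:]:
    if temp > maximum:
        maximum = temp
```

Maximum of [21, 25, 6, 22, 2, 2, 19, 14, 4]
`maximum` takes the values: 21 → 25

Answer: 25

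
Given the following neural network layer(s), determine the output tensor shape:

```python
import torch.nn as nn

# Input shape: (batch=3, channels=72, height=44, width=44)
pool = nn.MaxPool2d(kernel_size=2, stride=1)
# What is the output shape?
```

Input: (3, 72, 44, 44) -> Output: (3, 72, 43, 43)

Answer: (3, 72, 43, 43)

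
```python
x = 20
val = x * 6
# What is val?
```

Trace:
`x = 20` → x = 20
`val = x * 6` → val = 120
So val = 120

Answer: 120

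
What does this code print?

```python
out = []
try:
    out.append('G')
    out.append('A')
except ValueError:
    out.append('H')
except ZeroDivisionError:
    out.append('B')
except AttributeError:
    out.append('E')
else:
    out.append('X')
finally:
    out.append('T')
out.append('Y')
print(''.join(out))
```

Execution trace: 'G' (try body) → 'A' (try body, no exception) → 'X' (else) → 'T' (finally) → 'Y' (after the try/except). Output: GAXTY

Answer: GAXTY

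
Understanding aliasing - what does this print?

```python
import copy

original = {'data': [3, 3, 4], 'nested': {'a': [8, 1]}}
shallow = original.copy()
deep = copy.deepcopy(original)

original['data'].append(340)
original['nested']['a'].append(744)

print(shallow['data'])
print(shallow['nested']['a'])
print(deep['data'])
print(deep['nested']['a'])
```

Key concept: comparing shallow vs deep copy.
Step by step:
`original = {'data': [3, 3, 4], 'nested': {'a': [8, 1]}}` → original = {'data': [3, 3, 4], 'nested': {'a': [8, 1]}}
`shallow = original.copy()` → shallow = {'data': [3, 3, 4], 'nested': {'a': [8, 1]}}
`deep = copy.deepcopy(original)` → deep = {'data': [3, 3, 4], 'nested': {'a': [8, 1]}}
`original['data'].append(340)` → original = {'data': [3, 3, 4, 340], 'nested': {'a': [8, 1]}}; shallow = {'data': [3, 3, 4, 340], 'nested': {'a': [8, 1]}}
`original['nested']['a'].append(744)` → original = {'data': [3, 3, 4, 340], 'nested': {'a': [8, 1, 744]}}; shallow = {'data': [3, 3, 4, 340], 'nested': {'a': [8, 1, 744]}}
`print(shallow['data'])` → prints [3, 3, 4, 340]
`print(shallow['nested']['a'])` → prints [8, 1, 744]
`print(deep['data'])` → prints [3, 3, 4]
`print(deep['nested']['a'])` → prints [8, 1]

Answer:
[3, 3, 4, 340]
[8, 1, 744]
[3, 3, 4]
[8, 1]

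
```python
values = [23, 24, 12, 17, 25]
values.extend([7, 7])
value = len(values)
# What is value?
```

Trace:
`values = [23, 24, 12, 17, 25]` → values = [23, 24, 12, 17, 25]
`values.extend([7, 7])` → values = [23, 24, 12, 17, 25, 7, 7]
`value = len(values)` → value = 7
So value = 7

Answer: 7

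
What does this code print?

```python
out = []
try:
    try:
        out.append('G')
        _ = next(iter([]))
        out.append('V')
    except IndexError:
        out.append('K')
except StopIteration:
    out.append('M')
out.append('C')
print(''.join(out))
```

Execution trace: 'G' (try body) → 'M' (outer except StopIteration) → 'C' (after the try/except). Output: GMC

Answer: GMC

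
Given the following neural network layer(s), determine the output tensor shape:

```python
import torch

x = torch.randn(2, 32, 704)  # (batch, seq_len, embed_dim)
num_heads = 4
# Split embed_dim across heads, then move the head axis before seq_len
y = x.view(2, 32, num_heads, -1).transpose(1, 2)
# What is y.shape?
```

Input: (2, 32, 704) -> head_dim = 704 // 4 = 176; after view: (2, 32, 4, 176) -> after transpose(1, 2): (2, 4, 32, 176) -> Output: (2, 4, 32, 176)

Answer: (2, 4, 32, 176)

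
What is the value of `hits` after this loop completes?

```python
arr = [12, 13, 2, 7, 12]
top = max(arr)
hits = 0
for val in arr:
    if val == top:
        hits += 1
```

Count of max value 13 in [12, 13, 2, 7, 12]
`hits` takes the values: 0 → 1

Answer: 1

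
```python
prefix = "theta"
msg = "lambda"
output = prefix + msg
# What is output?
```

Trace:
`prefix = "theta"` → prefix = 'theta'
`msg = "lambda"` → msg = 'lambda'
`output = prefix + msg` → output = 'thetalambda'
So output = 'thetalambda'

Answer: 'thetalambda'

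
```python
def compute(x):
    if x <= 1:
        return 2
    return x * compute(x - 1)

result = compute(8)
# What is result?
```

compute(8) = 8 * 7 * 6 * 5 * 4 * 3 * 2 * 2 = 80640

Answer: 80640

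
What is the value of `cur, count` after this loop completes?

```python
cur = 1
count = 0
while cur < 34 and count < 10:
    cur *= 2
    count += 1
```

Double until >= 34 or 10 iterations
`cur, count` takes the values: (1, 0) → (2, 0) → (2, 1) → (4, 1) → (4, 2) → (8, 2) → (8, 3) → (16, 3) → (16, 4) → (32, 4) → (32, 5) → (64, 5) → (64, 6)

Answer: 64, 6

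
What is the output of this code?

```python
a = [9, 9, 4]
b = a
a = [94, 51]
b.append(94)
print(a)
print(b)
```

Key concept: rebinding vs mutation: a is rebound to a new list, b still points at the original.
Step by step:
`a = [9, 9, 4]` → a = [9, 9, 4]
`b = a` → b = [9, 9, 4] (same object as a)
`a = [94, 51]` → a = [94, 51]
`b.append(94)` → b = [9, 9, 4, 94]
`print(a)` → prints [94, 51]
`print(b)` → prints [9, 9, 4, 94]

Answer:
[94, 51]
[9, 9, 4, 94]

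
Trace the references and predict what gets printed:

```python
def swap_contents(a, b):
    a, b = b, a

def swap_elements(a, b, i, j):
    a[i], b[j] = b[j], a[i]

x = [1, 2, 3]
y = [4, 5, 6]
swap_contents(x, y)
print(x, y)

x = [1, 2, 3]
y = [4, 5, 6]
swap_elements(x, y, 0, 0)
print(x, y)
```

Key concept: parameter rebinding vs mutation.
Step by step:
`x = [1, 2, 3]` → x = [1, 2, 3]
`y = [4, 5, 6]` → y = [4, 5, 6]
`swap_contents(x, y)` → no visible change to tracked variables
`print(x, y)` → prints [1, 2, 3] [4, 5, 6]
`x = [1, 2, 3]` → x = [1, 2, 3]
`y = [4, 5, 6]` → y = [4, 5, 6]
`swap_elements(x, y, 0, 0)` → x = [4, 2, 3]; y = [1, 5, 6]
`print(x, y)` → prints [4, 2, 3] [1, 5, 6]

Answer:
[1, 2, 3] [4, 5, 6]
[4, 2, 3] [1, 5, 6]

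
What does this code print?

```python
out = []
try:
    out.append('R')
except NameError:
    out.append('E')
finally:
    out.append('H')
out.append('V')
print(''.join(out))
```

Execution trace: 'R' (try body, no exception) → 'H' (finally) → 'V' (after the try/except). Output: RHV

Answer: RHV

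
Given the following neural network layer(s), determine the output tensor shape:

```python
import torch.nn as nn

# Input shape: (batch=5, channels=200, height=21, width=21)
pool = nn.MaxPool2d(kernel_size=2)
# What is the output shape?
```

Input: (5, 200, 21, 21) -> Output: (5, 200, 10, 10)

Answer: (5, 200, 10, 10)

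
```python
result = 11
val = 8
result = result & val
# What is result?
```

Trace:
`result = 11` → result = 11
`val = 8` → val = 8
`result = result & val` → result = 8
So result = 8

Answer: 8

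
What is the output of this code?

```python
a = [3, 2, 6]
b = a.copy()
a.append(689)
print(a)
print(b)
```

Key concept: list.copy() creates independent copy.
Step by step:
`a = [3, 2, 6]` → a = [3, 2, 6]
`b = a.copy()` → b = [3, 2, 6]
`a.append(689)` → a = [3, 2, 6, 689]
`print(a)` → prints [3, 2, 6, 689]
`print(b)` → prints [3, 2, 6]

Answer:
[3, 2, 6, 689]
[3, 2, 6]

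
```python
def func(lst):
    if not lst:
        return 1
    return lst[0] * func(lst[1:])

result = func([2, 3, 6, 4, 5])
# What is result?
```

Product over [2, 3, 6, 4, 5] = 2 * 3 * 6 * 4 * 5 = 720

Answer: 720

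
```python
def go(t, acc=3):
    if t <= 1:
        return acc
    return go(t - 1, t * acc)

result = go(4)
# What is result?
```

Accumulator trace (n, acc): (4, 3) -> (3, 12) -> (2, 36) -> (1, 72) -> return 72

Answer: 72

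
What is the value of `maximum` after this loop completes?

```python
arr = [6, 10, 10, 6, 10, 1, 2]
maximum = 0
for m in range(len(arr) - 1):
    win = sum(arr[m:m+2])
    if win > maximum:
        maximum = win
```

Max sum of 2-element window in [6, 10, 10, 6, 10, 1, 2]
`maximum` takes the values: 0 → 16 → 20

Answer: 20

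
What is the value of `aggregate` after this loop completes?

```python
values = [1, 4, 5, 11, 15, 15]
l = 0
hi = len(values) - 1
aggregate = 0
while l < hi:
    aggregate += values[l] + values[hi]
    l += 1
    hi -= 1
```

Sum of pairs from ends
`aggregate` takes the values: 0 → 16 → 35 → 51

Answer: 51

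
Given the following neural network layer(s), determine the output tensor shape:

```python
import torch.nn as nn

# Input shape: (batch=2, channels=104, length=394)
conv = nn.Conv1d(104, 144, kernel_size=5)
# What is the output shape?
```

Input: (2, 104, 394) -> Output: (2, 144, 390)

Answer: (2, 144, 390)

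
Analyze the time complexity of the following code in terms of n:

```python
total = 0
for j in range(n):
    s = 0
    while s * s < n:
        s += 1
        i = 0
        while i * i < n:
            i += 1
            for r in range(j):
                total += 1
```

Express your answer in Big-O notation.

Each loop level contributes: n × √n × √n × n. Multiplying the contributions gives O(n^3).

Answer: O(n^3)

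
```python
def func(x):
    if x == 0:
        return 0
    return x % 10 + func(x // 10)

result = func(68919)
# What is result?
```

Sum of digits of 68919: 9 + 1 + 9 + 8 + 6 = 33

Answer: 33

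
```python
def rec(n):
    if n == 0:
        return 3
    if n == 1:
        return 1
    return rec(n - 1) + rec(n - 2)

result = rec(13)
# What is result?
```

Build up from base cases: rec(0)=3, rec(1)=1, rec(2)=4, rec(3)=5, rec(4)=9, rec(5)=14, rec(6)=23, ..., rec(13)=665

Answer: 665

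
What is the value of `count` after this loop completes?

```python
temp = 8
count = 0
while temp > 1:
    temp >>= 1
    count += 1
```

Count right shifts until 1
`count` takes the values: 0 → 1 → 2 → 3

Answer: 3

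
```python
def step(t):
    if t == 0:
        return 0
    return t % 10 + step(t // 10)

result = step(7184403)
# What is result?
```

Sum of digits of 7184403: 3 + 0 + 4 + 4 + 8 + 1 + 7 = 27

Answer: 27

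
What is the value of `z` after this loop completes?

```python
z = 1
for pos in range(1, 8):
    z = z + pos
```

Start at 1, add 1 through 7
`z` takes the values: 1 → 2 → 4 → 7 → 11 → 16 → 22 → 29

Answer: 29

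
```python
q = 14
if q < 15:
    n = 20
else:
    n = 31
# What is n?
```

Trace:
`q = 14` → q = 14
`if q < 15: ...` → q < 15 is True → n = 20
So n = 20

Answer: 20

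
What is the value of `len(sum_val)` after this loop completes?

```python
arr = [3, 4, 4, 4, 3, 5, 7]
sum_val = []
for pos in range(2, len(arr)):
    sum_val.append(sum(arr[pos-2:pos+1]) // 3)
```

Number of 3-element averages
`sum_val` takes the values: [] → [3] → [3, 4] → [3, 4, 3] → [3, 4, 3, 4] → [3, 4, 3, 4, 5]
So `len(sum_val)` = 5

Answer: 5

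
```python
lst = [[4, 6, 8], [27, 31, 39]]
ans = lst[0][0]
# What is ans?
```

Trace:
`lst = [[4, 6, 8], [27, 31, 39]]` → lst = [[4, 6, 8], [27, 31, 39]]
`ans = lst[0][0]` → ans = 4
So ans = 4

Answer: 4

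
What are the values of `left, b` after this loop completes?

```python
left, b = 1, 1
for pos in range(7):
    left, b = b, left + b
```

Fibonacci: after 7 iterations
`left, b` takes the values: (1, 1) → (1, 2) → (2, 3) → (3, 5) → (5, 8) → (8, 13) → (13, 21) → (21, 34)

Answer: 21, 34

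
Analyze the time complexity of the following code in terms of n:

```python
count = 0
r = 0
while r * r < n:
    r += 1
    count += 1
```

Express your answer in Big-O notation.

Each loop level contributes: √n. Multiplying the contributions gives O(√n).

Answer: O(√n)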